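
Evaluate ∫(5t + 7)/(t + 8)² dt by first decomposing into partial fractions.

Decompose: A = 5, B = 5·(-8) + 7 = -33, so (5t + 7)/(t + 8)² = 5/(t + 8) - 33/(t + 8)². Integrate: ∫ A/(t + 8) dt = 5 ln|(t + 8)|; ∫ B/(t + 8)² dt = 33/(t + 8). Sum: 5 ln|(t + 8)| + 33/(t + 8) + C


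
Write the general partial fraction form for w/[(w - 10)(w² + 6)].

Linear + irreducible quadratic: α/(w - 10) + (βw + γ)/(w² + 6)


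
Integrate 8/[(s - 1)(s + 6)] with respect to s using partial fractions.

Decompose: 8/[(s - 1)(s + 6)] = (8/7)/(s - 1) - (8/7)/(s + 6). Integrate each term: (8/7) ln|(s - 1)| - (8/7) ln|(s + 6)| + C


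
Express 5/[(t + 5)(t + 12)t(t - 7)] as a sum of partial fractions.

Using Heaviside cover-up: (1/84)/(t + 5) - (5/1596)/(t + 12) - (1/84)/t + (5/1596)/(t - 7)


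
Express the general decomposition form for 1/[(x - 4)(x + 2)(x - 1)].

Three distinct linear factors: P/(x - 4) + Q/(x + 2) + R/(x - 1)


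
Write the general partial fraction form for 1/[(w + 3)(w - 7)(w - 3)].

Three distinct linear factors: A/(w + 3) + B/(w - 7) + C/(w - 3)


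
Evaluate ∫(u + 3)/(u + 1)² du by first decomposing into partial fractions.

Decompose: A = 1, B = 1·(-1) + 3 = 2, so (u + 3)/(u + 1)² = 1/(u + 1) + 2/(u + 1)². Integrate: ∫ A/(u + 1) du = ln|(u + 1)|; ∫ B/(u + 1)² du = -2/(u + 1). Sum: ln|(u + 1)| - 2/(u + 1) + C


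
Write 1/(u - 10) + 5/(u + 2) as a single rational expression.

Common denominator (u - 10)(u + 2). Numerator: 1(u + 2) + 5(u - 10) = (u + 2) + (5u - 50) = 6u - 48
Result: (6u - 48)/[(u - 10)(u + 2)]


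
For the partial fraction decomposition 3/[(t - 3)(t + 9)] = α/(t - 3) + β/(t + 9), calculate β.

Cover-up at t = -9: β = 3/(-9 - 3) = -3/12 = -1/4


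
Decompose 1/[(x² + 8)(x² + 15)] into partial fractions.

Coefficient matching gives A = C = 0, B = 1/(15-8) = 1/7, D = -B = -1/7
Result: (1/7)/(x² + 8) - (1/7)/(x² + 15)


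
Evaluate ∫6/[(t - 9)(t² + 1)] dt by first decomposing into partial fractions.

Cover-up at t=9: P = 6/(9²+1) = 3/41. Coeff matching: Q = -3/41, R = -27/41. Decomposition: (3/41)/(t - 9) - ((3/41)t + 27/41)/(t² + 1). Integrate: linear → ln, quadratic → (1/2)ln + arctan: (3/41) ln|(t - 9)| - (3/82) ln(t² + 1) - (27/41) arctan(t) + C


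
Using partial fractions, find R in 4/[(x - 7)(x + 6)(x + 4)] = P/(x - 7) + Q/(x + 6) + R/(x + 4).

Cover-up at x = -4: R = 4/[(-4 - 7)(-4 + 6)] = 4/[(-11)(2)] = -4/22 = -2/11


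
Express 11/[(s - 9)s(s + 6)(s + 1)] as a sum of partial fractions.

Using Heaviside cover-up: (11/1350)/(s - 9) - (11/54)/s - (11/450)/(s + 6) + (11/50)/(s + 1)


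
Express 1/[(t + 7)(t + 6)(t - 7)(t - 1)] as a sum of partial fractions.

Using Heaviside cover-up: (-1/112)/(t + 7) + (1/91)/(t + 6) + (1/1092)/(t - 7) - (1/336)/(t - 1)


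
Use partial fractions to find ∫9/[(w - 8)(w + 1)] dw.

Decompose: 9/[(w - 8)(w + 1)] = 1/(w - 8) - 1/(w + 1). Integrate each term: ln|(w - 8)| - ln|(w + 1)| + C


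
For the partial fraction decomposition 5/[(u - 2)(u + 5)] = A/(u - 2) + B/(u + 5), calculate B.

Cover-up at u = -5: B = 5/(-5 - 2) = -5/7


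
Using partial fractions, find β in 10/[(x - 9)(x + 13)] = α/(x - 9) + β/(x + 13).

Cover-up at x = -13: β = 10/(-13 - 9) = -10/22 = -5/11


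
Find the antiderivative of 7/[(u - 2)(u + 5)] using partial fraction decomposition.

Decompose: 7/[(u - 2)(u + 5)] = 1/(u - 2) - 1/(u + 5). Integrate each term: ln|(u - 2)| - ln|(u + 5)| + C


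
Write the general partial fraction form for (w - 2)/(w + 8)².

Repeated linear factor: P/(w + 8) + Q/(w + 8)²


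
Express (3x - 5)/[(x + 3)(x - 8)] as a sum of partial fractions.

At x=-3: P = (3·(-3) - 5)/(-3 - 8) = 14/11. At x=8: Q = (3·8 - 5)/(8 + 3) = 19/11
Result: (14/11)/(x + 3) + (19/11)/(x - 8)


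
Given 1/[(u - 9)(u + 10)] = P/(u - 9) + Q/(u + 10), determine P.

Cover-up at u = 9: P = 1/(9 + 10) = 1/19


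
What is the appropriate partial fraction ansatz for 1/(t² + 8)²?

Repeated quadratic factor: (Pt + Q)/(t² + 8) + (Rt + S)/(t² + 8)²


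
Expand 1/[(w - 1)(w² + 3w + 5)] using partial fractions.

Cover-up at w = 1: A = 1/(1² + 3·1 + 5) = 1/9. Then B = -A = -1/9, C = -A·(3 + 1) = -4/9
Result: (1/9)/(w - 1) - ((1/9)w + 4/9)/(w² + 3w + 5)


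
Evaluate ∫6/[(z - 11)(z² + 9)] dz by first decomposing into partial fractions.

Cover-up at z=11: A = 6/(11²+9) = 3/65. Coeff matching: B = -3/65, C = -33/65. Decomposition: (3/65)/(z - 11) - ((3/65)z + 33/65)/(z² + 9). Integrate: linear → ln, quadratic → (1/2)ln + arctan: (3/65) ln|(z - 11)| - (3/130) ln(z² + 9) - (11/65) arctan(z/3) + C


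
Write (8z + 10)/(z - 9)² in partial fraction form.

(8z + 10) = P(z - 9) + Q. At z = 9: Q = 8·9 + 10 = 82. Coeff of z: P = 8
Result: 8/(z - 9) + 82/(z - 9)²


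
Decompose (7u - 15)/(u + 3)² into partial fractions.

(7u - 15) = α(u + 3) + β. At u = -3: β = 7·(-3) - 15 = -36. Coeff of u: α = 7
Result: 7/(u + 3) - 36/(u + 3)²


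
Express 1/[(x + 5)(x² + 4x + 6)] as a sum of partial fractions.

Cover-up at x = -5: α = 1/((-5)² + 4·(-5) + 6) = 1/11. Then β = -α = -1/11, γ = -α·(4 - 5) = 1/11
Result: (1/11)/(x + 5) - ((1/11)x - 1/11)/(x² + 4x + 6)


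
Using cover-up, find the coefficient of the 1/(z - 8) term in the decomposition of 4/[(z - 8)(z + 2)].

Cover (z - 8), set z=8: 4/((z + 2) at z=8) = 4/(10) = 2/5


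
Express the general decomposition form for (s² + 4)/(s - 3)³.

Repeated linear factor (power 3): A/(s - 3) + B/(s - 3)² + C/(s - 3)³


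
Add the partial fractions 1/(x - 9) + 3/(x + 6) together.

Common denominator (x - 9)(x + 6). Numerator: 1(x + 6) + 3(x - 9) = (x + 6) + (3x - 27) = 4x - 21
Result: (4x - 21)/[(x - 9)(x + 6)]


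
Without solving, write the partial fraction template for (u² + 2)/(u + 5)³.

Repeated linear factor (power 3): α/(u + 5) + β/(u + 5)² + γ/(u + 5)³


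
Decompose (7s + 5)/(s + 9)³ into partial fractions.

(7s + 5) = A(s + 9)² + B(s + 9) + C. At s = -9: C = 7·(-9) + 5 = -58. Coefficients: A = 0, B = 7
Result: 7/(s + 9)² - 58/(s + 9)³


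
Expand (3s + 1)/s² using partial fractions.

(3s + 1) = Ps + Q. At s = 0: Q = 3·0 + 1 = 1. Coeff of s: P = 3
Result: 3/s + 1/s²


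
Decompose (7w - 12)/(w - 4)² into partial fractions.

(7w - 12) = α(w - 4) + β. At w = 4: β = 7·4 - 12 = 16. Coeff of w: α = 7
Result: 7/(w - 4) + 16/(w - 4)²


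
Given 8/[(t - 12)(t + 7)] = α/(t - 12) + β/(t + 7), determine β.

Cover-up at t = -7: β = 8/(-7 - 12) = -8/19


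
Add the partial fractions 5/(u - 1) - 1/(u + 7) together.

Common denominator (u - 1)(u + 7). Numerator: 5(u + 7) - 1(u - 1) = (5u + 35) - (u - 1) = 4u + 36
Result: (4u + 36)/[(u - 1)(u + 7)]


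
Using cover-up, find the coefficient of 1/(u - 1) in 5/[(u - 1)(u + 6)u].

Cover (u - 1), set u=1: 5/[(1 + 6)(1 - 0)] = 5/7


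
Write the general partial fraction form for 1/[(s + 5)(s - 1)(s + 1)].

Three distinct linear factors: P/(s + 5) + Q/(s - 1) + R/(s + 1)


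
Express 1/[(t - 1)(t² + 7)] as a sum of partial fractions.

Cover-up at t = 1: P = 1/(1² + 7) = 1/8. Then Q = -P = -1/8, R = -P·(0 + 1) = -1/8
Result: (1/8)/(t - 1) - ((1/8)t + 1/8)/(t² + 7)


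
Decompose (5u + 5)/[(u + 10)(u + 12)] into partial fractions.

At u=-10: α = (5·(-10) + 5)/(-10 + 12) = -45/2. At u=-12: β = (5·(-12) + 5)/(-12 + 10) = 55/2
Result: (-45/2)/(u + 10) + (55/2)/(u + 12)


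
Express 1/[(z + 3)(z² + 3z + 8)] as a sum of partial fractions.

Cover-up at z = -3: α = 1/((-3)² + 3·(-3) + 8) = 1/8. Then β = -α = -1/8, γ = -α·(3 - 3) = 0
Result: (1/8)/(z + 3) - ((1/8)z)/(z² + 3z + 8)


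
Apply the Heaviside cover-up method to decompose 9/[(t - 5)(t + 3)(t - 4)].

Cover (t - 5), t=5: A = 9/[(5 + 3)(5 - 4)] = 9/8. Cover (t + 3), t=-3: B = 9/[(-3 - 5)(-3 - 4)] = 9/56. Cover (t - 4), t=4: C = 9/[(4 - 5)(4 + 3)] = -9/7.
Result: (9/8)/(t - 5) + (9/56)/(t + 3) - (9/7)/(t - 4)


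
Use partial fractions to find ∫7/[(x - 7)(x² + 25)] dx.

Cover-up at x=7: P = 7/(7²+25) = 7/74. Coeff matching: Q = -7/74, R = -49/74. Decomposition: (7/74)/(x - 7) - ((7/74)x + 49/74)/(x² + 25). Integrate: linear → ln, quadratic → (1/2)ln + arctan: (7/74) ln|(x - 7)| - (7/148) ln(x² + 25) - (49/370) arctan(x/5) + C


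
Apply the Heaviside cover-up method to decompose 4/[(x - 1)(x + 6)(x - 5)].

Cover (x - 1), x=1: A = 4/[(1 + 6)(1 - 5)] = -1/7. Cover (x + 6), x=-6: B = 4/[(-6 - 1)(-6 - 5)] = 4/77. Cover (x - 5), x=5: C = 4/[(5 - 1)(5 + 6)] = 1/11.
Result: (-1/7)/(x - 1) + (4/77)/(x + 6) + (1/11)/(x - 5)


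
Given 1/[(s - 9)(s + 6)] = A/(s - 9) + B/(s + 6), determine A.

Cover-up at s = 9: A = 1/(9 + 6) = 1/15


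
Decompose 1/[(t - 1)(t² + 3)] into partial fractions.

Cover-up at t = 1: P = 1/(1² + 3) = 1/4. Then Q = -P = -1/4, R = -P·(0 + 1) = -1/4
Result: (1/4)/(t - 1) - ((1/4)t + 1/4)/(t² + 3)


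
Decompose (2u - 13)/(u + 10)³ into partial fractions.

(2u - 13) = α(u + 10)² + β(u + 10) + γ. At u = -10: γ = 2·(-10) - 13 = -33. Coefficients: α = 0, β = 2
Result: 2/(u + 10)² - 33/(u + 10)³


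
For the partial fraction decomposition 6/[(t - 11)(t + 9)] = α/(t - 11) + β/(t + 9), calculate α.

Cover-up at t = 11: α = 6/(11 + 9) = 6/20 = 3/10


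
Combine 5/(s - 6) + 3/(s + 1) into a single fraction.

Common denominator (s - 6)(s + 1). Numerator: 5(s + 1) + 3(s - 6) = (5s + 5) + (3s - 18) = 8s - 13
Result: (8s - 13)/[(s - 6)(s + 1)]


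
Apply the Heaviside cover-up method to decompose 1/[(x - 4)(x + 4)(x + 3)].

Cover (x - 4), x=4: A = 1/[(4 + 4)(4 + 3)] = 1/56. Cover (x + 4), x=-4: B = 1/[(-4 - 4)(-4 + 3)] = 1/8. Cover (x + 3), x=-3: C = 1/[(-3 - 4)(-3 + 4)] = -1/7.
Result: (1/56)/(x - 4) + (1/8)/(x + 4) - (1/7)/(x + 3)


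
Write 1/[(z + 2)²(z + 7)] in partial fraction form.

Cover-up at z=-7: γ = 1/(-7 + 2)² = 1/25. Cover-up at z=-2: β = 1/(-2 + 7) = 1/5. Comparing z² coeff: α = -γ = -1/25
Result: (-1/25)/(z + 2) + (1/5)/(z + 2)² + (1/25)/(z + 7)


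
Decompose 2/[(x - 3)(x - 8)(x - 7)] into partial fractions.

Using cover-up method: A = 1/10, B = 2/5, C = -1/2
Result: (1/10)/(x - 3) + (2/5)/(x - 8) - (1/2)/(x - 7)


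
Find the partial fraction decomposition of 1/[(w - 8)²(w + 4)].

Cover-up at w=-4: C = 1/(-4 - 8)² = 1/144. Cover-up at w=8: B = 1/(8 + 4) = 1/12. Comparing w² coeff: A = -C = -1/144
Result: (-1/144)/(w - 8) + (1/12)/(w - 8)² + (1/144)/(w + 4)


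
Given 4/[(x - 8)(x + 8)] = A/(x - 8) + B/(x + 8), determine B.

Cover-up at x = -8: B = 4/(-8 - 8) = -4/16 = -1/4


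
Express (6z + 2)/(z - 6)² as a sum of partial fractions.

(6z + 2) = A(z - 6) + B. At z = 6: B = 6·6 + 2 = 38. Coeff of z: A = 6
Result: 6/(z - 6) + 38/(z - 6)²


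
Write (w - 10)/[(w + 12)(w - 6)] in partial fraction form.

At w=-12: A = (1·(-12) - 10)/(-12 - 6) = 11/9. At w=6: B = (1·6 - 10)/(6 + 12) = -2/9
Result: (11/9)/(w + 12) - (2/9)/(w - 6)


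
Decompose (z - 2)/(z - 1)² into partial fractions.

(z - 2) = P(z - 1) + Q. At z = 1: Q = 1·1 - 2 = -1. Coeff of z: P = 1
Result: 1/(z - 1) - 1/(z - 1)²


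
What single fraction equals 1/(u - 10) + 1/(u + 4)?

Common denominator (u - 10)(u + 4). Numerator: 1(u + 4) + 1(u - 10) = (u + 4) + (u - 10) = 2u - 6
Result: (2u - 6)/[(u - 10)(u + 4)]


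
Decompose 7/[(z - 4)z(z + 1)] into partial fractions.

Using cover-up method: P = 7/20, Q = -7/4, R = 7/5
Result: (7/20)/(z - 4) - (7/4)/z + (7/5)/(z + 1)


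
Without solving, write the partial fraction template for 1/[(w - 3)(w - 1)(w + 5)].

Three distinct linear factors: P/(w - 3) + Q/(w - 1) + R/(w + 5)


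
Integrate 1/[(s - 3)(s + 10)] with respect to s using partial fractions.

Decompose: 1/[(s - 3)(s + 10)] = (1/13)/(s - 3) - (1/13)/(s + 10). Integrate each term: (1/13) ln|(s - 3)| - (1/13) ln|(s + 10)| + C


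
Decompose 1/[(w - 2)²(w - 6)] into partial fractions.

Cover-up at w=6: C = 1/(6 - 2)² = 1/16. Cover-up at w=2: B = 1/(2 - 6) = -1/4. Comparing w² coeff: A = -C = -1/16
Result: (-1/16)/(w - 2) - (1/4)/(w - 2)² + (1/16)/(w - 6)


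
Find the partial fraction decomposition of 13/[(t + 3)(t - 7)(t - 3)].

Using cover-up method: α = 13/60, β = 13/40, γ = -13/24
Result: (13/60)/(t + 3) + (13/40)/(t - 7) - (13/24)/(t - 3)


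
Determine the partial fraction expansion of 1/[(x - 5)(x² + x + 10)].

Cover-up at x = 5: α = 1/(5² + 1·5 + 10) = 1/40. Then β = -α = -1/40, γ = -α·(1 + 5) = -3/20
Result: (1/40)/(x - 5) - ((1/40)x + 3/20)/(x² + x + 10)


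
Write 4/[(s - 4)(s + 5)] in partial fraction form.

4/(s - 4)(s + 5) = P/(s - 4) + Q/(s + 5). P = 4/(4 + 5) = 4/9, Q = 4/(-5 - 4) = -4/9
Result: (4/9)/(s - 4) - (4/9)/(s + 5)


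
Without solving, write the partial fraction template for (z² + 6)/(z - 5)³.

Repeated linear factor (power 3): α/(z - 5) + β/(z - 5)² + γ/(z - 5)³


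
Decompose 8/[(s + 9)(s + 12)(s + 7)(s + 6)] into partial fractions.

Using Heaviside cover-up: (4/9)/(s + 9) - (4/45)/(s + 12) - (4/5)/(s + 7) + (4/9)/(s + 6)


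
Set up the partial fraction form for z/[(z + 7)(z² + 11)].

Linear + irreducible quadratic: A/(z + 7) + (Bz + C)/(z² + 11)


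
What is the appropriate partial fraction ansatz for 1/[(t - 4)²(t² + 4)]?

Repeated linear + quadratic: α/(t - 4) + β/(t - 4)² + (γt + δ)/(t² + 4)


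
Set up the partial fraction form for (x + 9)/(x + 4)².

Repeated linear factor: A/(x + 4) + B/(x + 4)²


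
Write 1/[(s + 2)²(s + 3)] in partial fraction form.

Cover-up at s=-3: C = 1/(-3 + 2)² = 1. Cover-up at s=-2: B = 1/(-2 + 3) = 1. Comparing s² coeff: A = -C = -1
Result: -1/(s + 2) + 1/(s + 2)² + 1/(s + 3)


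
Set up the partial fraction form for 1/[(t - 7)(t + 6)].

Distinct linear factors: α/(t - 7) + β/(t + 6)


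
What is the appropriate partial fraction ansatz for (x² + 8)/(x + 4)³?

Repeated linear factor (power 3): P/(x + 4) + Q/(x + 4)² + R/(x + 4)³


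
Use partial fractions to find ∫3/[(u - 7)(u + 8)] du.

Decompose: 3/[(u - 7)(u + 8)] = (1/5)/(u - 7) - (1/5)/(u + 8). Integrate each term: (1/5) ln|(u - 7)| - (1/5) ln|(u + 8)| + C


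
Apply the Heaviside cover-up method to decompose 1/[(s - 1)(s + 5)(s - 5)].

Cover (s - 1), s=1: A = 1/[(1 + 5)(1 - 5)] = -1/24. Cover (s + 5), s=-5: B = 1/[(-5 - 1)(-5 - 5)] = 1/60. Cover (s - 5), s=5: C = 1/[(5 - 1)(5 + 5)] = 1/40.
Result: (-1/24)/(s - 1) + (1/60)/(s + 5) + (1/40)/(s - 5)


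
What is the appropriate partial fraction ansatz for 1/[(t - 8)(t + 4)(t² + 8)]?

Two linear + quadratic: α/(t - 8) + β/(t + 4) + (γt + δ)/(t² + 8)


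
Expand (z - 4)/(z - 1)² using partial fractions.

(z - 4) = A(z - 1) + B. At z = 1: B = 1·1 - 4 = -3. Coeff of z: A = 1
Result: 1/(z - 1) - 3/(z - 1)²


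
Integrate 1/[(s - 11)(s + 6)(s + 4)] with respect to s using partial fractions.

Cover-up: P = 1/255, Q = 1/34, R = -1/30. Decomposition: (1/255)/(s - 11) + (1/34)/(s + 6) - (1/30)/(s + 4). Integrate each term: (1/255) ln|(s - 11)| + (1/34) ln|(s + 6)| - (1/30) ln|(s + 4)| + C


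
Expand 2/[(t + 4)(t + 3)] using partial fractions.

2/(t + 4)(t + 3) = α/(t + 4) + β/(t + 3). α = 2/(-4 + 3) = -2, β = 2/(-3 + 4) = 2
Result: -2/(t + 4) + 2/(t + 3)


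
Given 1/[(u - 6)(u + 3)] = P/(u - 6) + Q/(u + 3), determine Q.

Cover-up at u = -3: Q = 1/(-3 - 6) = -1/9


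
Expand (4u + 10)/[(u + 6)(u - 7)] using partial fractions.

At u=-6: P = (4·(-6) + 10)/(-6 - 7) = 14/13. At u=7: Q = (4·7 + 10)/(7 + 6) = 38/13
Result: (14/13)/(u + 6) + (38/13)/(u - 7)


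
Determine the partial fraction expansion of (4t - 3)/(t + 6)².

(4t - 3) = P(t + 6) + Q. At t = -6: Q = 4·(-6) - 3 = -27. Coeff of t: P = 4
Result: 4/(t + 6) - 27/(t + 6)²


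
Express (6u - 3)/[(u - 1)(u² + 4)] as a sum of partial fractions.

At u=1: P = (6·1 - 3)/(1² + 4) = 3/5. Q = -P = -3/5, R = 6 - 1·P = 27/5
Result: (3/5)/(u - 1) - ((3/5)u - 27/5)/(u² + 4)


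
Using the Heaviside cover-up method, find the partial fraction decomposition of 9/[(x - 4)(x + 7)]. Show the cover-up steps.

Cover (x - 4): set x=4, get α = 9/(4 + 7) = 9/11. Cover (x + 7): set x=-7, get β = 9/(-7 - 4) = -9/11.
Result: (9/11)/(x - 4) - (9/11)/(x + 7)


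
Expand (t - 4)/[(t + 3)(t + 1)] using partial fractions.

At t=-3: P = (1·(-3) - 4)/(-3 + 1) = 7/2. At t=-1: Q = (1·(-1) - 4)/(-1 + 3) = -5/2
Result: (7/2)/(t + 3) - (5/2)/(t + 1)


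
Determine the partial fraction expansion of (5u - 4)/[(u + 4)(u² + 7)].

At u=-4: A = (5·(-4) - 4)/((-4)² + 7) = -24/23. B = -A = 24/23, C = 5 - (-4)·A = 19/23
Result: (-24/23)/(u + 4) + ((24/23)u + 19/23)/(u² + 7)


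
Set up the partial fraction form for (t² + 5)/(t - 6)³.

Repeated linear factor (power 3): α/(t - 6) + β/(t - 6)² + γ/(t - 6)³


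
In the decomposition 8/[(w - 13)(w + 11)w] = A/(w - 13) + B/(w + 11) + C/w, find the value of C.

Cover-up at w = 0: C = 8/[(0 - 13)(0 + 11)] = 8/[(-13)(11)] = -8/143


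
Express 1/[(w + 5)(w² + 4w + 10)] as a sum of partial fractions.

Cover-up at w = -5: α = 1/((-5)² + 4·(-5) + 10) = 1/15. Then β = -α = -1/15, γ = -α·(4 - 5) = 1/15
Result: (1/15)/(w + 5) - ((1/15)w - 1/15)/(w² + 4w + 10)


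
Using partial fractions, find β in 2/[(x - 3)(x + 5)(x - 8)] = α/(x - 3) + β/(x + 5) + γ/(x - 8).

Cover-up at x = -5: β = 2/[(-5 - 3)(-5 - 8)] = 2/[(-8)(-13)] = 2/104 = 1/52


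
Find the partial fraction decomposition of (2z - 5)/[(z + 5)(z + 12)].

At z=-5: A = (2·(-5) - 5)/(-5 + 12) = -15/7. At z=-12: B = (2·(-12) - 5)/(-12 + 5) = 29/7
Result: (-15/7)/(z + 5) + (29/7)/(z + 12)


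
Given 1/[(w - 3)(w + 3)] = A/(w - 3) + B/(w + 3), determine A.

Cover-up at w = 3: A = 1/(3 + 3) = 1/6


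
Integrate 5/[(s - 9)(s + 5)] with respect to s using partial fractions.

Decompose: 5/[(s - 9)(s + 5)] = (5/14)/(s - 9) - (5/14)/(s + 5). Integrate each term: (5/14) ln|(s - 9)| - (5/14) ln|(s + 5)| + C


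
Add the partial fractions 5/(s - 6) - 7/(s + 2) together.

Common denominator (s - 6)(s + 2). Numerator: 5(s + 2) - 7(s - 6) = (5s + 10) - (7s - 42) = -2s + 52
Result: (-2s + 52)/[(s - 6)(s + 2)]


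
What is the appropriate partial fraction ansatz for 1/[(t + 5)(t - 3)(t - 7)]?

Three distinct linear factors: P/(t + 5) + Q/(t - 3) + R/(t - 7)


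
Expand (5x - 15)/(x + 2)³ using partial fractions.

(5x - 15) = P(x + 2)² + Q(x + 2) + R. At x = -2: R = 5·(-2) - 15 = -25. Coefficients: P = 0, Q = 5
Result: 5/(x + 2)² - 25/(x + 2)³


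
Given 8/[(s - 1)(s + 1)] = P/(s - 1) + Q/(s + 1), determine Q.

Cover-up at s = -1: Q = 8/(-1 - 1) = -8/2 = -4


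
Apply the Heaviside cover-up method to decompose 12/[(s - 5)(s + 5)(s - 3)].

Cover (s - 5), s=5: α = 12/[(5 + 5)(5 - 3)] = 3/5. Cover (s + 5), s=-5: β = 12/[(-5 - 5)(-5 - 3)] = 3/20. Cover (s - 3), s=3: γ = 12/[(3 - 5)(3 + 5)] = -3/4.
Result: (3/5)/(s - 5) + (3/20)/(s + 5) - (3/4)/(s - 3)


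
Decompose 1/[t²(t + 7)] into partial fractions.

Cover-up at t=-7: γ = 1/(-7 - 0)² = 1/49. Cover-up at t=0: β = 1/(0 + 7) = 1/7. Comparing t² coeff: α = -γ = -1/49
Result: (-1/49)/t + (1/7)/t² + (1/49)/(t + 7)


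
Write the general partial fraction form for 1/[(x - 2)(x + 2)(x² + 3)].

Two linear + quadratic: P/(x - 2) + Q/(x + 2) + (Rx + S)/(x² + 3)


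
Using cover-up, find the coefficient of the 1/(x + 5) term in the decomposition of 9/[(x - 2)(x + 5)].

Cover (x + 5), set x=-5: 9/((x - 2) at x=-5) = 9/(-7) = -9/7


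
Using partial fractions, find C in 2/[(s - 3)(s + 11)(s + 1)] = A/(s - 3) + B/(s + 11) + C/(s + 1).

Cover-up at s = -1: C = 2/[(-1 - 3)(-1 + 11)] = 2/[(-4)(10)] = -2/40 = -1/20


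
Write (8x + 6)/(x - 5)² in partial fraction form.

(8x + 6) = α(x - 5) + β. At x = 5: β = 8·5 + 6 = 46. Coeff of x: α = 8
Result: 8/(x - 5) + 46/(x - 5)²


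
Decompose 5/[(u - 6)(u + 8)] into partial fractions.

5/(u - 6)(u + 8) = α/(u - 6) + β/(u + 8). α = 5/(6 + 8) = 5/14, β = 5/(-8 - 6) = -5/14
Result: (5/14)/(u - 6) - (5/14)/(u + 8)


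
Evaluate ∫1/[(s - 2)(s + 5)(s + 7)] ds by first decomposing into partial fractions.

Cover-up: P = 1/63, Q = -1/14, R = 1/18. Decomposition: (1/63)/(s - 2) - (1/14)/(s + 5) + (1/18)/(s + 7). Integrate each term: (1/63) ln|(s - 2)| - (1/14) ln|(s + 5)| + (1/18) ln|(s + 7)| + C


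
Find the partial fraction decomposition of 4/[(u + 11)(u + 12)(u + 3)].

Using cover-up method: P = -1/2, Q = 4/9, R = 1/18
Result: (-1/2)/(u + 11) + (4/9)/(u + 12) + (1/18)/(u + 3)


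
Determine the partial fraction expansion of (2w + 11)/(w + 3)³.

(2w + 11) = α(w + 3)² + β(w + 3) + γ. At w = -3: γ = 2·(-3) + 11 = 5. Coefficients: α = 0, β = 2
Result: 2/(w + 3)² + 5/(w + 3)³


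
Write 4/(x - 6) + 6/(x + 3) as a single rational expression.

Common denominator (x - 6)(x + 3). Numerator: 4(x + 3) + 6(x - 6) = (4x + 12) + (6x - 36) = 10x - 24
Result: (10x - 24)/[(x - 6)(x + 3)]


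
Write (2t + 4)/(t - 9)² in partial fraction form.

(2t + 4) = P(t - 9) + Q. At t = 9: Q = 2·9 + 4 = 22. Coeff of t: P = 2
Result: 2/(t - 9) + 22/(t - 9)²


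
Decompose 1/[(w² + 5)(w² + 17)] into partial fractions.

Coefficient matching gives P = R = 0, Q = 1/(17-5) = 1/12, S = -Q = -1/12
Result: (1/12)/(w² + 5) - (1/12)/(w² + 17)


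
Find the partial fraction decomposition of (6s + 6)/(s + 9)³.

(6s + 6) = P(s + 9)² + Q(s + 9) + R. At s = -9: R = 6·(-9) + 6 = -48. Coefficients: P = 0, Q = 6
Result: 6/(s + 9)² - 48/(s + 9)³


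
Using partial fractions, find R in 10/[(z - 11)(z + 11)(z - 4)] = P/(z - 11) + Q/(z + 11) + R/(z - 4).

Cover-up at z = 4: R = 10/[(4 - 11)(4 + 11)] = 10/[(-7)(15)] = -10/105 = -2/21


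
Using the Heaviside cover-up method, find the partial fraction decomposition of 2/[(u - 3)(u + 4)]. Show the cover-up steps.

Cover (u - 3): set u=3, get A = 2/(3 + 4) = 2/7. Cover (u + 4): set u=-4, get B = 2/(-4 - 3) = -2/7.
Result: (2/7)/(u - 3) - (2/7)/(u + 4)


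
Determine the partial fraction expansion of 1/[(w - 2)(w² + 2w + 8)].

Cover-up at w = 2: A = 1/(2² + 2·2 + 8) = 1/16. Then B = -A = -1/16, C = -A·(2 + 2) = -1/4
Result: (1/16)/(w - 2) - ((1/16)w + 1/4)/(w² + 2w + 8)


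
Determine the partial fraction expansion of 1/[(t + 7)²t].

Cover-up at t=0: γ = 1/(0 + 7)² = 1/49. Cover-up at t=-7: β = 1/(-7 - 0) = -1/7. Comparing t² coeff: α = -γ = -1/49
Result: (-1/49)/(t + 7) - (1/7)/(t + 7)² + (1/49)/t


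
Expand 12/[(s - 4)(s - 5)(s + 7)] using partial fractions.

Using cover-up method: A = -12/11, B = 1, C = 1/11
Result: (-12/11)/(s - 4) + 1/(s - 5) + (1/11)/(s + 7)


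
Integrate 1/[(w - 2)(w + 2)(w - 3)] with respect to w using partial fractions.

Cover-up: α = -1/4, β = 1/20, γ = 1/5. Decomposition: (-1/4)/(w - 2) + (1/20)/(w + 2) + (1/5)/(w - 3). Integrate each term: (-1/4) ln|(w - 2)| + (1/20) ln|(w + 2)| + (1/5) ln|(w - 3)| + C


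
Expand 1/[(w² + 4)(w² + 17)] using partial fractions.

Coefficient matching gives α = γ = 0, β = 1/(17-4) = 1/13, δ = -β = -1/13
Result: (1/13)/(w² + 4) - (1/13)/(w² + 17)


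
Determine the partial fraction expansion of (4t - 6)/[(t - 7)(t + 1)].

At t=7: A = (4·7 - 6)/(7 + 1) = 11/4. At t=-1: B = (4·(-1) - 6)/(-1 - 7) = 5/4
Result: (11/4)/(t - 7) + (5/4)/(t + 1)


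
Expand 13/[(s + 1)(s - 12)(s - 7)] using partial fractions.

Using cover-up method: α = 1/8, β = 1/5, γ = -13/40
Result: (1/8)/(s + 1) + (1/5)/(s - 12) - (13/40)/(s - 7)


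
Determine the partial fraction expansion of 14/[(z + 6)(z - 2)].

14/(z + 6)(z - 2) = α/(z + 6) + β/(z - 2). α = 14/(-6 - 2) = -7/4, β = 14/(2 + 6) = 7/4
Result: (-7/4)/(z + 6) + (7/4)/(z - 2)


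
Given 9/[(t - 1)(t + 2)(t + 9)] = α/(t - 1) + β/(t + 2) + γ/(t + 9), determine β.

Cover-up at t = -2: β = 9/[(-2 - 1)(-2 + 9)] = 9/[(-3)(7)] = -9/21 = -3/7


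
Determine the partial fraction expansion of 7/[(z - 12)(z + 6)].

7/(z - 12)(z + 6) = P/(z - 12) + Q/(z + 6). P = 7/(12 + 6) = 7/18, Q = 7/(-6 - 12) = -7/18
Result: (7/18)/(z - 12) - (7/18)/(z + 6)


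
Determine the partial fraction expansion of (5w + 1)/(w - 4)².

(5w + 1) = A(w - 4) + B. At w = 4: B = 5·4 + 1 = 21. Coeff of w: A = 5
Result: 5/(w - 4) + 21/(w - 4)²


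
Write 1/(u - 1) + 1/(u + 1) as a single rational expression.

Common denominator (u - 1)(u + 1). Numerator: 1(u + 1) + 1(u - 1) = (u + 1) + (u - 1) = 2u
Result: (2u)/[(u - 1)(u + 1)]


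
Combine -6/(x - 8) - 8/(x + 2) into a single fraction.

Common denominator (x - 8)(x + 2). Numerator: -6(x + 2) - 8(x - 8) = (-6x - 12) - (8x - 64) = -14x + 52
Result: (-14x + 52)/[(x - 8)(x + 2)]


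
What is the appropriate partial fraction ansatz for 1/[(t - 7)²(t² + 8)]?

Repeated linear + quadratic: A/(t - 7) + B/(t - 7)² + (Ct + D)/(t² + 8)


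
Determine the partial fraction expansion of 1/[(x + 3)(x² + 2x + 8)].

Cover-up at x = -3: α = 1/((-3)² + 2·(-3) + 8) = 1/11. Then β = -α = -1/11, γ = -α·(2 - 3) = 1/11
Result: (1/11)/(x + 3) - ((1/11)x - 1/11)/(x² + 2x + 8)


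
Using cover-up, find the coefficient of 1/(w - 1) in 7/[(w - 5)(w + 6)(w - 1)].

Cover (w - 1), set w=1: 7/[(1 - 5)(1 + 6)] = -1/4


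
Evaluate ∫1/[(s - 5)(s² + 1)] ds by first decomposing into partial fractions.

Cover-up at s=5: A = 1/(5²+1) = 1/26. Coeff matching: B = -1/26, C = -5/26. Decomposition: (1/26)/(s - 5) - ((1/26)s + 5/26)/(s² + 1). Integrate: linear → ln, quadratic → (1/2)ln + arctan: (1/26) ln|(s - 5)| - (1/52) ln(s² + 1) - (5/26) arctan(s) + C


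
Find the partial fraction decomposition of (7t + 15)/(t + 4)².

(7t + 15) = P(t + 4) + Q. At t = -4: Q = 7·(-4) + 15 = -13. Coeff of t: P = 7
Result: 7/(t + 4) - 13/(t + 4)²


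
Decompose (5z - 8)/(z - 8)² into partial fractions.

(5z - 8) = A(z - 8) + B. At z = 8: B = 5·8 - 8 = 32. Coeff of z: A = 5
Result: 5/(z - 8) + 32/(z - 8)²


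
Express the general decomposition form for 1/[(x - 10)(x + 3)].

Distinct linear factors: α/(x - 10) + β/(x + 3)


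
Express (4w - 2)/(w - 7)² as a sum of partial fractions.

(4w - 2) = α(w - 7) + β. At w = 7: β = 4·7 - 2 = 26. Coeff of w: α = 4
Result: 4/(w - 7) + 26/(w - 7)²


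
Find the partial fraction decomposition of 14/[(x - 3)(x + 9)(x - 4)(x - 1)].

Using Heaviside cover-up: (-7/12)/(x - 3) - (7/780)/(x + 9) + (14/39)/(x - 4) + (7/30)/(x - 1)


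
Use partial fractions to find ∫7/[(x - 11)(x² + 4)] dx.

Cover-up at x=11: P = 7/(11²+4) = 7/125. Coeff matching: Q = -7/125, R = -77/125. Decomposition: (7/125)/(x - 11) - ((7/125)x + 77/125)/(x² + 4). Integrate: linear → ln, quadratic → (1/2)ln + arctan: (7/125) ln|(x - 11)| - (7/250) ln(x² + 4) - (77/250) arctan(x/2) + C


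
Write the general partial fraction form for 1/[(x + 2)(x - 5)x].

Three distinct linear factors: α/(x + 2) + β/(x - 5) + γ/x


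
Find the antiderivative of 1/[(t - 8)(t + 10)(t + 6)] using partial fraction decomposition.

Cover-up: P = 1/252, Q = 1/72, R = -1/56. Decomposition: (1/252)/(t - 8) + (1/72)/(t + 10) - (1/56)/(t + 6). Integrate each term: (1/252) ln|(t - 8)| + (1/72) ln|(t + 10)| - (1/56) ln|(t + 6)| + C


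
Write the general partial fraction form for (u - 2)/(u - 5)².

Repeated linear factor: P/(u - 5) + Q/(u - 5)²


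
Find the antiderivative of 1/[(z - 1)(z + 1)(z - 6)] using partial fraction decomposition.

Cover-up: α = -1/10, β = 1/14, γ = 1/35. Decomposition: (-1/10)/(z - 1) + (1/14)/(z + 1) + (1/35)/(z - 6). Integrate each term: (-1/10) ln|(z - 1)| + (1/14) ln|(z + 1)| + (1/35) ln|(z - 6)| + C


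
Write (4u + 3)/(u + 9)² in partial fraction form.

(4u + 3) = α(u + 9) + β. At u = -9: β = 4·(-9) + 3 = -33. Coeff of u: α = 4
Result: 4/(u + 9) - 33/(u + 9)²


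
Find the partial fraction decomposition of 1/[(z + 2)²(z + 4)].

Cover-up at z=-4: C = 1/(-4 + 2)² = 1/4. Cover-up at z=-2: B = 1/(-2 + 4) = 1/2. Comparing z² coeff: A = -C = -1/4
Result: (-1/4)/(z + 2) + (1/2)/(z + 2)² + (1/4)/(z + 4)


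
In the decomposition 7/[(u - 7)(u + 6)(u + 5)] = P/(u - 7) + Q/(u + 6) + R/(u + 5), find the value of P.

Cover-up at u = 7: P = 7/[(7 + 6)(7 + 5)] = 7/[(13)(12)] = 7/156


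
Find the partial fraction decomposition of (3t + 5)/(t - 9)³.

(3t + 5) = P(t - 9)² + Q(t - 9) + R. At t = 9: R = 3·9 + 5 = 32. Coefficients: P = 0, Q = 3
Result: 3/(t - 9)² + 32/(t - 9)³


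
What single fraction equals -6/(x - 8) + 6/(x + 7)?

Common denominator (x - 8)(x + 7). Numerator: -6(x + 7) + 6(x - 8) = (-6x - 42) + (6x - 48) = -90
Result: (-90)/[(x - 8)(x + 7)]


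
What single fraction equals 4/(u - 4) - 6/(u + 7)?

Common denominator (u - 4)(u + 7). Numerator: 4(u + 7) - 6(u - 4) = (4u + 28) - (6u - 24) = -2u + 52
Result: (-2u + 52)/[(u - 4)(u + 7)]


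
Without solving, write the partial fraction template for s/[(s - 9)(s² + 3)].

Linear + irreducible quadratic: A/(s - 9) + (Bs + C)/(s² + 3)


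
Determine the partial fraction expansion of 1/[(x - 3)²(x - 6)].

Cover-up at x=6: R = 1/(6 - 3)² = 1/9. Cover-up at x=3: Q = 1/(3 - 6) = -1/3. Comparing x² coeff: P = -R = -1/9
Result: (-1/9)/(x - 3) - (1/3)/(x - 3)² + (1/9)/(x - 6)


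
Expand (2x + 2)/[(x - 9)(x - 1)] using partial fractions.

At x=9: P = (2·9 + 2)/(9 - 1) = 5/2. At x=1: Q = (2·1 + 2)/(1 - 9) = -1/2
Result: (5/2)/(x - 9) - (1/2)/(x - 1)


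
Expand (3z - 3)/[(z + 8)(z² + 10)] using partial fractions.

At z=-8: P = (3·(-8) - 3)/((-8)² + 10) = -27/74. Q = -P = 27/74, R = 3 - (-8)·P = 3/37
Result: (-27/74)/(z + 8) + ((27/74)z + 3/37)/(z² + 10)


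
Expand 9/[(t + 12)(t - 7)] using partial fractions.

9/(t + 12)(t - 7) = P/(t + 12) + Q/(t - 7). P = 9/(-12 - 7) = -9/19, Q = 9/(7 + 12) = 9/19
Result: (-9/19)/(t + 12) + (9/19)/(t - 7)


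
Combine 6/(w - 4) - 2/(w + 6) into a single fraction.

Common denominator (w - 4)(w + 6). Numerator: 6(w + 6) - 2(w - 4) = (6w + 36) - (2w - 8) = 4w + 44
Result: (4w + 44)/[(w - 4)(w + 6)]


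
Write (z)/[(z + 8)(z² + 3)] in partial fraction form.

At z=-8: P = (1·(-8) + 0)/((-8)² + 3) = -8/67. Q = -P = 8/67, R = 1 - (-8)·P = 3/67
Result: (-8/67)/(z + 8) + ((8/67)z + 3/67)/(z² + 3)


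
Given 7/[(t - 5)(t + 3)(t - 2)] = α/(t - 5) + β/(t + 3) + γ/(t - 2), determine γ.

Cover-up at t = 2: γ = 7/[(2 - 5)(2 + 3)] = 7/[(-3)(5)] = -7/15


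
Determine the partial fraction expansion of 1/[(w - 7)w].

1/(w - 7)w = A/(w - 7) + B/w. A = 1/(7 - 0) = 1/7, B = 1/(0 - 7) = -1/7
Result: (1/7)/(w - 7) - (1/7)/w


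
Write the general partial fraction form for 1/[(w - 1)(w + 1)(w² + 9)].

Two linear + quadratic: A/(w - 1) + B/(w + 1) + (Cw + D)/(w² + 9)


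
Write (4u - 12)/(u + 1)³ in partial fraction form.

(4u - 12) = P(u + 1)² + Q(u + 1) + R. At u = -1: R = 4·(-1) - 12 = -16. Coefficients: P = 0, Q = 4
Result: 4/(u + 1)² - 16/(u + 1)³


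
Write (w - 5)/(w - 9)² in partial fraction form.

(w - 5) = α(w - 9) + β. At w = 9: β = 1·9 - 5 = 4. Coeff of w: α = 1
Result: 1/(w - 9) + 4/(w - 9)²


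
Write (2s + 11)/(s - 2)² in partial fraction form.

(2s + 11) = α(s - 2) + β. At s = 2: β = 2·2 + 11 = 15. Coeff of s: α = 2
Result: 2/(s - 2) + 15/(s - 2)²


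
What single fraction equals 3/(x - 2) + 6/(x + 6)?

Common denominator (x - 2)(x + 6). Numerator: 3(x + 6) + 6(x - 2) = (3x + 18) + (6x - 12) = 9x + 6
Result: (9x + 6)/[(x - 2)(x + 6)]


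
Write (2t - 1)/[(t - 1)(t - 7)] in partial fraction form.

At t=1: α = (2·1 - 1)/(1 - 7) = -1/6. At t=7: β = (2·7 - 1)/(7 - 1) = 13/6
Result: (-1/6)/(t - 1) + (13/6)/(t - 7)


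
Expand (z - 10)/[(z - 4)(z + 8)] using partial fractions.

At z=4: P = (1·4 - 10)/(4 + 8) = -1/2. At z=-8: Q = (1·(-8) - 10)/(-8 - 4) = 3/2
Result: (-1/2)/(z - 4) + (3/2)/(z + 8)


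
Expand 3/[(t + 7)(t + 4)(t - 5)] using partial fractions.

Using cover-up method: α = 1/12, β = -1/9, γ = 1/36
Result: (1/12)/(t + 7) - (1/9)/(t + 4) + (1/36)/(t - 5)


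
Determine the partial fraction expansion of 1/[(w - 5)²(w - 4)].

Cover-up at w=4: γ = 1/(4 - 5)² = 1. Cover-up at w=5: β = 1/(5 - 4) = 1. Comparing w² coeff: α = -γ = -1
Result: -1/(w - 5) + 1/(w - 5)² + 1/(w - 4)


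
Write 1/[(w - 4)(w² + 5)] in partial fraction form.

Cover-up at w = 4: A = 1/(4² + 5) = 1/21. Then B = -A = -1/21, C = -A·(0 + 4) = -4/21
Result: (1/21)/(w - 4) - ((1/21)w + 4/21)/(w² + 5)


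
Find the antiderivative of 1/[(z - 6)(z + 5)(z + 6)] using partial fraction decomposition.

Cover-up: A = 1/132, B = -1/11, C = 1/12. Decomposition: (1/132)/(z - 6) - (1/11)/(z + 5) + (1/12)/(z + 6). Integrate each term: (1/132) ln|(z - 6)| - (1/11) ln|(z + 5)| + (1/12) ln|(z + 6)| + C


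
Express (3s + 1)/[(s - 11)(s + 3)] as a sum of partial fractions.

At s=11: A = (3·11 + 1)/(11 + 3) = 17/7. At s=-3: B = (3·(-3) + 1)/(-3 - 11) = 4/7
Result: (17/7)/(s - 11) + (4/7)/(s + 3)


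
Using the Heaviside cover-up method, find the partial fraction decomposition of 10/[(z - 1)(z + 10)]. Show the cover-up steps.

Cover (z - 1): set z=1, get A = 10/(1 + 10) = 10/11. Cover (z + 10): set z=-10, get B = 10/(-10 - 1) = -10/11.
Result: (10/11)/(z - 1) - (10/11)/(z + 10)


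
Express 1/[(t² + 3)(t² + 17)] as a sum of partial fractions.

Coefficient matching gives P = R = 0, Q = 1/(17-3) = 1/14, S = -Q = -1/14
Result: (1/14)/(t² + 3) - (1/14)/(t² + 17)


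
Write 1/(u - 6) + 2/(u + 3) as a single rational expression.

Common denominator (u - 6)(u + 3). Numerator: 1(u + 3) + 2(u - 6) = (u + 3) + (2u - 12) = 3u - 9
Result: (3u - 9)/[(u - 6)(u + 3)]


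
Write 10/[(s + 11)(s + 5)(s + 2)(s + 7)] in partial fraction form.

Using Heaviside cover-up: (-5/108)/(s + 11) - (5/18)/(s + 5) + (2/27)/(s + 2) + (1/4)/(s + 7)


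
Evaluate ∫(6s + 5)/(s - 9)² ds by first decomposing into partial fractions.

Decompose: P = 6, Q = 6·9 + 5 = 59, so (6s + 5)/(s - 9)² = 6/(s - 9) + 59/(s - 9)². Integrate: ∫ P/(s - 9) ds = 6 ln|(s - 9)|; ∫ Q/(s - 9)² ds = -59/(s - 9). Sum: 6 ln|(s - 9)| - 59/(s - 9) + C


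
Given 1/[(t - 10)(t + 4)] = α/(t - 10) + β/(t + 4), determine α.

Cover-up at t = 10: α = 1/(10 + 4) = 1/14


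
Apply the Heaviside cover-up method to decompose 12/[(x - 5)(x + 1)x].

Cover (x - 5), x=5: α = 12/[(5 + 1)(5 - 0)] = 2/5. Cover (x + 1), x=-1: β = 12/[(-1 - 5)(-1 - 0)] = 2. Cover x, x=0: γ = 12/[(0 - 5)(0 + 1)] = -12/5.
Result: (2/5)/(x - 5) + 2/(x + 1) - (12/5)/x


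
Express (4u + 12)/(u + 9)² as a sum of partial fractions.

(4u + 12) = P(u + 9) + Q. At u = -9: Q = 4·(-9) + 12 = -24. Coeff of u: P = 4
Result: 4/(u + 9) - 24/(u + 9)²


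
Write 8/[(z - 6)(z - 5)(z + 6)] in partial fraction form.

Using cover-up method: P = 2/3, Q = -8/11, R = 2/33
Result: (2/3)/(z - 6) - (8/11)/(z - 5) + (2/33)/(z + 6)


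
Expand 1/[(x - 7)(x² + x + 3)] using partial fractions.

Cover-up at x = 7: A = 1/(7² + 1·7 + 3) = 1/59. Then B = -A = -1/59, C = -A·(1 + 7) = -8/59
Result: (1/59)/(x - 7) - ((1/59)x + 8/59)/(x² + x + 3)


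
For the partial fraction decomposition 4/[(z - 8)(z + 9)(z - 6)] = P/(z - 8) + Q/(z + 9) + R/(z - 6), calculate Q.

Cover-up at z = -9: Q = 4/[(-9 - 8)(-9 - 6)] = 4/[(-17)(-15)] = 4/255


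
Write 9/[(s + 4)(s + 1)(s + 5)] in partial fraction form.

Using cover-up method: P = -3, Q = 3/4, R = 9/4
Result: -3/(s + 4) + (3/4)/(s + 1) + (9/4)/(s + 5)


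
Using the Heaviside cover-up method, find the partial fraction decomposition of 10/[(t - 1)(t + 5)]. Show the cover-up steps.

Cover (t - 1): set t=1, get A = 10/(1 + 5) = 5/3. Cover (t + 5): set t=-5, get B = 10/(-5 - 1) = -5/3.
Result: (5/3)/(t - 1) - (5/3)/(t + 5)


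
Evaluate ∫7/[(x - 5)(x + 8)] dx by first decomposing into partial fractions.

Decompose: 7/[(x - 5)(x + 8)] = (7/13)/(x - 5) - (7/13)/(x + 8). Integrate each term: (7/13) ln|(x - 5)| - (7/13) ln|(x + 8)| + C


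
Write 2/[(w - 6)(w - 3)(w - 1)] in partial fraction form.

Using cover-up method: P = 2/15, Q = -1/3, R = 1/5
Result: (2/15)/(w - 6) - (1/3)/(w - 3) + (1/5)/(w - 1)


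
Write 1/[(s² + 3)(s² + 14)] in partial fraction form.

Coefficient matching gives A = C = 0, B = 1/(14-3) = 1/11, D = -B = -1/11
Result: (1/11)/(s² + 3) - (1/11)/(s² + 14)


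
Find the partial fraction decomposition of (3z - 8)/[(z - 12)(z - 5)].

At z=12: P = (3·12 - 8)/(12 - 5) = 4. At z=5: Q = (3·5 - 8)/(5 - 12) = -1
Result: 4/(z - 12) - 1/(z - 5)


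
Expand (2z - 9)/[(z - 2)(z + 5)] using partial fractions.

At z=2: α = (2·2 - 9)/(2 + 5) = -5/7. At z=-5: β = (2·(-5) - 9)/(-5 - 2) = 19/7
Result: (-5/7)/(z - 2) + (19/7)/(z + 5)


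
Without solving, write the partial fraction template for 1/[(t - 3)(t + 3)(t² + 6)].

Two linear + quadratic: P/(t - 3) + Q/(t + 3) + (Rt + S)/(t² + 6)


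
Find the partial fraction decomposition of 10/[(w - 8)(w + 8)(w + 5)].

Using cover-up method: P = 5/104, Q = 5/24, R = -10/39
Result: (5/104)/(w - 8) + (5/24)/(w + 8) - (10/39)/(w + 5)


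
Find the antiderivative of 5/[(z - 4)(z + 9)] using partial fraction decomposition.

Decompose: 5/[(z - 4)(z + 9)] = (5/13)/(z - 4) - (5/13)/(z + 9). Integrate each term: (5/13) ln|(z - 4)| - (5/13) ln|(z + 9)| + C


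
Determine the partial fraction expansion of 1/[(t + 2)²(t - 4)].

Cover-up at t=4: R = 1/(4 + 2)² = 1/36. Cover-up at t=-2: Q = 1/(-2 - 4) = -1/6. Comparing t² coeff: P = -R = -1/36
Result: (-1/36)/(t + 2) - (1/6)/(t + 2)² + (1/36)/(t - 4)


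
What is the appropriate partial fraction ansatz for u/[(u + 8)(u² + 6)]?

Linear + irreducible quadratic: α/(u + 8) + (βu + γ)/(u² + 6)


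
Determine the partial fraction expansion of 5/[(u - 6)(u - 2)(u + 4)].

Using cover-up method: A = 1/8, B = -5/24, C = 1/12
Result: (1/8)/(u - 6) - (5/24)/(u - 2) + (1/12)/(u + 4)


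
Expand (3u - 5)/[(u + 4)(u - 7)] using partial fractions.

At u=-4: α = (3·(-4) - 5)/(-4 - 7) = 17/11. At u=7: β = (3·7 - 5)/(7 + 4) = 16/11
Result: (17/11)/(u + 4) + (16/11)/(u - 7)


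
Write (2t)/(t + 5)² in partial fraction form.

(2t) = P(t + 5) + Q. At t = -5: Q = 2·(-5) + 0 = -10. Coeff of t: P = 2
Result: 2/(t + 5) - 10/(t + 5)²


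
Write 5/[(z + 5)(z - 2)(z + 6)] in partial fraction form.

Using cover-up method: A = -5/7, B = 5/56, C = 5/8
Result: (-5/7)/(z + 5) + (5/56)/(z - 2) + (5/8)/(z + 6)


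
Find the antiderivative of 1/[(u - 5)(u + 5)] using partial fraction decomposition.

Decompose: 1/[(u - 5)(u + 5)] = (1/10)/(u - 5) - (1/10)/(u + 5). Integrate each term: (1/10) ln|(u - 5)| - (1/10) ln|(u + 5)| + C


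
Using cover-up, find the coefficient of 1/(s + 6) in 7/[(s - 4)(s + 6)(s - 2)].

Cover (s + 6), set s=-6: 7/[(-6 - 4)(-6 - 2)] = 7/80


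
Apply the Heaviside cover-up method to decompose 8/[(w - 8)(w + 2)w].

Cover (w - 8), w=8: α = 8/[(8 + 2)(8 - 0)] = 1/10. Cover (w + 2), w=-2: β = 8/[(-2 - 8)(-2 - 0)] = 2/5. Cover w, w=0: γ = 8/[(0 - 8)(0 + 2)] = -1/2.
Result: (1/10)/(w - 8) + (2/5)/(w + 2) - (1/2)/w


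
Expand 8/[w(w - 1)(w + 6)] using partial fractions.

Using cover-up method: α = -4/3, β = 8/7, γ = 4/21
Result: (-4/3)/w + (8/7)/(w - 1) + (4/21)/(w + 6)


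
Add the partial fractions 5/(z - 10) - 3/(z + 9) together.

Common denominator (z - 10)(z + 9). Numerator: 5(z + 9) - 3(z - 10) = (5z + 45) - (3z - 30) = 2z + 75
Result: (2z + 75)/[(z - 10)(z + 9)]
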